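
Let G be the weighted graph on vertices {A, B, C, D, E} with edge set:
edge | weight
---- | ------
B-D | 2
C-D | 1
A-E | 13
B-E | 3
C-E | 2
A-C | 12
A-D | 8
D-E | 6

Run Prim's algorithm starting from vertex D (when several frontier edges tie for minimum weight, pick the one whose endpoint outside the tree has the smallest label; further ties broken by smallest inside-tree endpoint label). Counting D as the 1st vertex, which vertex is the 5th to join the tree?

Prim, starting at D.
Step 1: cheapest edge leaving the tree is C-D (1); add C.
Step 2: cheapest edge leaving the tree is B-D (2); add B.
Step 3: cheapest edge leaving the tree is C-E (2); add E.
Step 4: cheapest edge leaving the tree is A-D (8); add A.
Vertex order: D, C, B, E, A. The 5th vertex is A.

A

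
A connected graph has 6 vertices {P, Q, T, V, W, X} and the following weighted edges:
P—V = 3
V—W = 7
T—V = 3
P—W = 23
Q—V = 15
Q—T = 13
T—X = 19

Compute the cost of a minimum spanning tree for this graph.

45

Grow the tree from P using Prim:
Step 1: cheapest edge leaving the tree is P—V (3); add V.
Step 2: cheapest edge leaving the tree is T—V (3); add T.
Step 3: cheapest edge leaving the tree is V—W (7); add W.
Step 4: cheapest edge leaving the tree is Q—T (13); add Q.
Step 5: cheapest edge leaving the tree is T—X (19); add X.
MST edges: P—V, T—V, V—W, Q—T, T—X; total weight 3+3+7+13+19 = 45.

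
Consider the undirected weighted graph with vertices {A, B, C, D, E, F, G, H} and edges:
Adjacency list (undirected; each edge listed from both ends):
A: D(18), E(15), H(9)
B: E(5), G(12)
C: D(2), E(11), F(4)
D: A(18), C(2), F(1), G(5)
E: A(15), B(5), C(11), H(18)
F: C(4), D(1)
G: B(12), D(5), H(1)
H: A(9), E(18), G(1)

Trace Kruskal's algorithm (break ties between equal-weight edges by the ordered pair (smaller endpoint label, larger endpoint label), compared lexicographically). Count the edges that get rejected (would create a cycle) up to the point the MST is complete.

Sort edges by weight, then run Kruskal:
D—F (1): add — endpoints in different components.
G—H (1): add — endpoints in different components.
C—D (2): add — endpoints in different components.
C—F (4): skip — C and F already connected.
B—E (5): add — endpoints in different components.
D—G (5): add — endpoints in different components.
A—H (9): add — endpoints in different components.
C—E (11): add — endpoints in different components.
Edges rejected before the tree was complete: 1.

1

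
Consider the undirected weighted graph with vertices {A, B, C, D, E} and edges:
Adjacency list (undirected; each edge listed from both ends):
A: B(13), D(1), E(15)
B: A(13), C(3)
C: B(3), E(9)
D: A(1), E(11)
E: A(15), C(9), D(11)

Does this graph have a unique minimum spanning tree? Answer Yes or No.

Kruskal's algorithm — process edges by increasing weight (ties by edge label):
A–D (1): add — endpoints in different components.
B–C (3): add — endpoints in different components.
C–E (9): add — endpoints in different components.
D–E (11): add — endpoints in different components.
Every non-tree edge has weight strictly greater than the heaviest edge on the tree path between its endpoints, so the MST is unique.

Yes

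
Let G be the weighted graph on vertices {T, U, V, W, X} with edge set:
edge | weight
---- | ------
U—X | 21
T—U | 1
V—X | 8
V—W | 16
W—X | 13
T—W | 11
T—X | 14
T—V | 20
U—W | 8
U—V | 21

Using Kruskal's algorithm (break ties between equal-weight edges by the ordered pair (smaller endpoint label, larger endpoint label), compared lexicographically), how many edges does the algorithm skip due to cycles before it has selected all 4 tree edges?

1

Sort edges by weight, then run Kruskal:
T—U (1): add — endpoints in different components.
U—W (8): add — endpoints in different components.
V—X (8): add — endpoints in different components.
T—W (11): skip — T and W already connected.
W—X (13): add — endpoints in different components.
Edges rejected before the tree was complete: 1.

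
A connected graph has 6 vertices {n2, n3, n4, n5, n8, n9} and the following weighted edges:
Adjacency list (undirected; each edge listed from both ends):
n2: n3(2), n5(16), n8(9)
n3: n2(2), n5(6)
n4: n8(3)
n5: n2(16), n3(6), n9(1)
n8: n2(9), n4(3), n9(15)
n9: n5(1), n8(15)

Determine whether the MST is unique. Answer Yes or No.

Kruskal: consider edges lightest-first.
n5–n9 (1): add — endpoints in different components.
n2–n3 (2): add — endpoints in different components.
n4–n8 (3): add — endpoints in different components.
n3–n5 (6): add — endpoints in different components.
n2–n8 (9): add — endpoints in different components.
Every non-tree edge has weight strictly greater than the heaviest edge on the tree path between its endpoints, so the MST is unique.

Yes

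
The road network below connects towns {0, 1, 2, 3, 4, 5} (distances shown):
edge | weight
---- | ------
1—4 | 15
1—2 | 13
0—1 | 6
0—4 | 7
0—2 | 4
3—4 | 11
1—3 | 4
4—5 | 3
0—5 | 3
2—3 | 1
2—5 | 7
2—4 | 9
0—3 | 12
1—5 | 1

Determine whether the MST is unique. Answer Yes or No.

Sort edges by weight, then run Kruskal:
1—5 (1): add. Components now {0} {1,5} {2} {3} {4}
2—3 (1): add. Components now {0} {1,5} {2,3} {4}
0—5 (3): add. Components now {0,1,5} {2,3} {4}
4—5 (3): add. Components now {0,1,4,5} {2,3}
0—2 (4): add. Components now {0,1,2,3,4,5}
Non-tree edge 1—3 has weight 4, equal to the heaviest edge on its tree cycle — swapping gives another MST of the same weight. Not unique.

No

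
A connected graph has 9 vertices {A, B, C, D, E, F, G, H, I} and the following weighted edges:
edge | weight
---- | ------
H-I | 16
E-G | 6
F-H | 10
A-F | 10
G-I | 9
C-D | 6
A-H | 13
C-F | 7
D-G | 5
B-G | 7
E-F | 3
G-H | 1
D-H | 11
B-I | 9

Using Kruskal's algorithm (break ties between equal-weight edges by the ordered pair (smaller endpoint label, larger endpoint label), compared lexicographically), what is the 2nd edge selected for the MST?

E-F

Sort edges by weight, then run Kruskal:
G-H (1): add — endpoints in different components.
E-F (3): add — endpoints in different components.
D-G (5): add — endpoints in different components.
C-D (6): add — endpoints in different components.
E-G (6): add — endpoints in different components.
B-G (7): add — endpoints in different components.
C-F (7): skip — C and F already connected.
B-I (9): add — endpoints in different components.
G-I (9): skip — G and I already connected.
A-F (10): add — endpoints in different components.
The 2nd edge added is E-F.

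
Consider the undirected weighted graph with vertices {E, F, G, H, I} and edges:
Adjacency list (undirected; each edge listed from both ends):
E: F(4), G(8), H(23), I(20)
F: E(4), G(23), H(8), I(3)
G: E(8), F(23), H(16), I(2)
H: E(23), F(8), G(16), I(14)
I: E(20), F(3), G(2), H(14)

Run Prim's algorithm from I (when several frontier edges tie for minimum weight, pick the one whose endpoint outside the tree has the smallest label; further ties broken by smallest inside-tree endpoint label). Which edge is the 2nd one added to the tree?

F-I

Prim, starting at I.
Step 1: cheapest edge leaving the tree is G—I (2); add G.
Step 2: cheapest edge leaving the tree is F—I (3); add F.
Step 3: cheapest edge leaving the tree is E—F (4); add E.
Step 4: cheapest edge leaving the tree is F—H (8); add H.
The 2nd edge added is F—I.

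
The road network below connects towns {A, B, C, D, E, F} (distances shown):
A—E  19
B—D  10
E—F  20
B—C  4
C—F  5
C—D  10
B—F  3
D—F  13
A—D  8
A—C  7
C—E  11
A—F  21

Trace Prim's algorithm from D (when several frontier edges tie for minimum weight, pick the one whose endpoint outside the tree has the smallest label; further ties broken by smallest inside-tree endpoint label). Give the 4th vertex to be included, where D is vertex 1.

Prim's algorithm from D:
Step 1: cheapest edge leaving the tree is A—D (8); add A.
Step 2: cheapest edge leaving the tree is A—C (7); add C.
Step 3: cheapest edge leaving the tree is B—C (4); add B.
Step 4: cheapest edge leaving the tree is B—F (3); add F.
Step 5: cheapest edge leaving the tree is C—E (11); add E.
Vertex order: D, A, C, B, F, E. The 4th vertex is B.

B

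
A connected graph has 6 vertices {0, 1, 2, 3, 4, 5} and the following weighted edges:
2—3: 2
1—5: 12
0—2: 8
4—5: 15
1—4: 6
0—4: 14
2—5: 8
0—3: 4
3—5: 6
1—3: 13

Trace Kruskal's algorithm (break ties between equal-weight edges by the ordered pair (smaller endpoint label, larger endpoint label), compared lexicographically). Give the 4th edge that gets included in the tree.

Kruskal's algorithm — process edges by increasing weight (ties by edge label):
2—3 (2): add. Components now {0} {1} {2,3} {4} {5}
0—3 (4): add. Components now {0,2,3} {1} {4} {5}
1—4 (6): add. Components now {0,2,3} {1,4} {5}
3—5 (6): add. Components now {0,2,3,5} {1,4}
0—2 (8): skip — 0 and 2 already connected.
2—5 (8): skip — 2 and 5 already connected.
1—5 (12): add. Components now {0,1,2,3,4,5}
The 4th edge added is 3—5.

3-5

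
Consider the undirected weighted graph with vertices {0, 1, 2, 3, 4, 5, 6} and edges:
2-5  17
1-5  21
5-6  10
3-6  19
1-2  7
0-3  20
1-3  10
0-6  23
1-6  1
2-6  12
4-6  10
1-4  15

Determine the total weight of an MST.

58

Sort edges by weight, then run Kruskal:
1-6 (1): add. Components now {0} {1,6} {2} {3} {4} {5}
1-2 (7): add. Components now {0} {1,2,6} {3} {4} {5}
1-3 (10): add. Components now {0} {1,2,3,6} {4} {5}
4-6 (10): add. Components now {0} {1,2,3,4,6} {5}
5-6 (10): add. Components now {0} {1,2,3,4,5,6}
2-6 (12): skip — 2 and 6 already connected.
1-4 (15): skip — 1 and 4 already connected.
2-5 (17): skip — 2 and 5 already connected.
3-6 (19): skip — 3 and 6 already connected.
0-3 (20): add. Components now {0,1,2,3,4,5,6}
MST edges: 1-6, 1-2, 1-3, 4-6, 5-6, 0-3; total weight 1+7+10+10+10+20 = 58.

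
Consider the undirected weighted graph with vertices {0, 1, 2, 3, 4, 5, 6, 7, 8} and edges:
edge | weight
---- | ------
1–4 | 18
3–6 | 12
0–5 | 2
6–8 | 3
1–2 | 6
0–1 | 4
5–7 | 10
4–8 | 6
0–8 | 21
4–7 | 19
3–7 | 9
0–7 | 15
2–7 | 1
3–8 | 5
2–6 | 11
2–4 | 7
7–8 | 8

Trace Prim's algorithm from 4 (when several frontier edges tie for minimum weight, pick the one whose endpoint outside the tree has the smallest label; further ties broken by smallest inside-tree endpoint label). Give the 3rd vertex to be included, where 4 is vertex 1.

Grow the tree from 4 using Prim:
Step 1: cheapest edge leaving the tree is 4–8 (6); add 8.
Step 2: cheapest edge leaving the tree is 6–8 (3); add 6.
Step 3: cheapest edge leaving the tree is 3–8 (5); add 3.
Step 4: cheapest edge leaving the tree is 2–4 (7); add 2.
Step 5: cheapest edge leaving the tree is 2–7 (1); add 7.
Step 6: cheapest edge leaving the tree is 1–2 (6); add 1.
Step 7: cheapest edge leaving the tree is 0–1 (4); add 0.
Step 8: cheapest edge leaving the tree is 0–5 (2); add 5.
Vertex order: 4, 8, 6, 3, 2, 7, 1, 0, 5. The 3rd vertex is 6.

6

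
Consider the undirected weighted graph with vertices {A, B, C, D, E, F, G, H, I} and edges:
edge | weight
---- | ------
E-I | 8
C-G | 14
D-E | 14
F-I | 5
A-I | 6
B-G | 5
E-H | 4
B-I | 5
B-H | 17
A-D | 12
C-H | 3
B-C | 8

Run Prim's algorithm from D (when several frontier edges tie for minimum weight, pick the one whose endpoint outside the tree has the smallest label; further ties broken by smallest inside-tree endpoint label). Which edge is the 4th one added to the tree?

Prim's algorithm from D:
Step 1: frontier [A-D 12, D-E 14] → take A-D (12); add A.
Step 2: frontier [A-I 6, D-E 14] → take A-I (6); add I.
Step 3: frontier [D-E 14, B-I 5, F-I 5, E-I 8] → take B-I (5); add B.
Step 4: frontier [B-G 5, B-C 8, B-H 17, D-E 14, F-I 5, E-I 8] → take F-I (5); add F.
Step 5: frontier [B-G 5, B-C 8, B-H 17, D-E 14, E-I 8] → take B-G (5); add G.
Step 6: frontier [B-C 8, B-H 17, D-E 14, C-G 14, E-I 8] → take B-C (8); add C.
Step 7: frontier [B-H 17, C-H 3, D-E 14, E-I 8] → take C-H (3); add H.
Step 8: frontier [D-E 14, E-H 4, E-I 8] → take E-H (4); add E.
The 4th edge added is F-I.

F-I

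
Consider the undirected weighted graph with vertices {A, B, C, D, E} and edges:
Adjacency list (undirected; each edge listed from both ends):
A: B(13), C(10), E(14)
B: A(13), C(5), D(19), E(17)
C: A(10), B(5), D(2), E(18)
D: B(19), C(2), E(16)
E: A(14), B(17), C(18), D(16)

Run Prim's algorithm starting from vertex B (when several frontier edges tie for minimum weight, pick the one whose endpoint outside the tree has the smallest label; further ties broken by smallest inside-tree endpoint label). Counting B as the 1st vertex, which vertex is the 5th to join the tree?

Prim's algorithm from B:
Step 1: cheapest edge leaving the tree is B—C (5); add C.
Step 2: cheapest edge leaving the tree is C—D (2); add D.
Step 3: cheapest edge leaving the tree is A—C (10); add A.
Step 4: cheapest edge leaving the tree is A—E (14); add E.
Vertex order: B, C, D, A, E. The 5th vertex is E.

E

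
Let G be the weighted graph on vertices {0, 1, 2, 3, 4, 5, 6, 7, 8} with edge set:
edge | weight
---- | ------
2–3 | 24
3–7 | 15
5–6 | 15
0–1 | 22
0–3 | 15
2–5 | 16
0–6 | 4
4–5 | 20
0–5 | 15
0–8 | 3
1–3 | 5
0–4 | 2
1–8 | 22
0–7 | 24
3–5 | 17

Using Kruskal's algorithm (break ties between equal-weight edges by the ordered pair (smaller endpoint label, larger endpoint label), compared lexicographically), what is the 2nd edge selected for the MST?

Kruskal: consider edges lightest-first.
0–4 (2): add — endpoints in different components.
0–8 (3): add — endpoints in different components.
0–6 (4): add — endpoints in different components.
1–3 (5): add — endpoints in different components.
0–3 (15): add — endpoints in different components.
0–5 (15): add — endpoints in different components.
3–7 (15): add — endpoints in different components.
5–6 (15): skip — 5 and 6 already connected.
2–5 (16): add — endpoints in different components.
The 2nd edge added is 0–8.

0-8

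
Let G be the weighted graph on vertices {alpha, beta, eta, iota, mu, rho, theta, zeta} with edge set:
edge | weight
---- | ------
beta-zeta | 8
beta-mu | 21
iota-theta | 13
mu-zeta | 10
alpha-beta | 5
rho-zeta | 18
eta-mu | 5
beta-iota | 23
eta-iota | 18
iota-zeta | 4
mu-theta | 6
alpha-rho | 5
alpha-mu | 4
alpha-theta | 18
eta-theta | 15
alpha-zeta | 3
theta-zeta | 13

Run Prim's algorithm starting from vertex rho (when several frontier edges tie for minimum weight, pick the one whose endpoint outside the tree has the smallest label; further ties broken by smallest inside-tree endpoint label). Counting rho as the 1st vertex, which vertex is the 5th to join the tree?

Grow the tree from rho using Prim:
Step 1: cheapest edge leaving the tree is alpha-rho (5); add alpha.
Step 2: cheapest edge leaving the tree is alpha-zeta (3); add zeta.
Step 3: cheapest edge leaving the tree is iota-zeta (4); add iota.
Step 4: cheapest edge leaving the tree is alpha-mu (4); add mu.
Step 5: cheapest edge leaving the tree is alpha-beta (5); add beta.
Step 6: cheapest edge leaving the tree is eta-mu (5); add eta.
Step 7: cheapest edge leaving the tree is mu-theta (6); add theta.
Vertex order: rho, alpha, zeta, iota, mu, beta, eta, theta. The 5th vertex is mu.

mu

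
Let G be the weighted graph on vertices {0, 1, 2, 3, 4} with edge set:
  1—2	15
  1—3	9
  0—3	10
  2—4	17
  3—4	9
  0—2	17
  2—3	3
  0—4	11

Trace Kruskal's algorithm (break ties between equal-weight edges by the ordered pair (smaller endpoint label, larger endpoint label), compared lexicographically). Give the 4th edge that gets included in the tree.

0-3

Sort edges by weight, then run Kruskal:
2—3 (3): add. Components now {0} {1} {2,3} {4}
1—3 (9): add. Components now {0} {1,2,3} {4}
3—4 (9): add. Components now {0} {1,2,3,4}
0—3 (10): add. Components now {0,1,2,3,4}
The 4th edge added is 0—3.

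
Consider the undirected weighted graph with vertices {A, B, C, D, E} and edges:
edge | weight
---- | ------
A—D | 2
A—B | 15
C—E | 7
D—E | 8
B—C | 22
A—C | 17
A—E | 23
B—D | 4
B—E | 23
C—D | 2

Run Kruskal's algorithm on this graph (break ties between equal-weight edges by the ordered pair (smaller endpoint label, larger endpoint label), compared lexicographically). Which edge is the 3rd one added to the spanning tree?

Sort edges by weight, then run Kruskal:
A—D (2): add — endpoints in different components.
C—D (2): add — endpoints in different components.
B—D (4): add — endpoints in different components.
C—E (7): add — endpoints in different components.
The 3rd edge added is B—D.

B-D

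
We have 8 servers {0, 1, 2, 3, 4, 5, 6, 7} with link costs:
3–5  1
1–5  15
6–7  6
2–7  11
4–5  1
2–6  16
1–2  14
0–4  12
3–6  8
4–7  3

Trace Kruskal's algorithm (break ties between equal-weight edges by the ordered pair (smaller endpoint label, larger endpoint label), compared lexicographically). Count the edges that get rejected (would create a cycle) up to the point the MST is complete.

Kruskal: consider edges lightest-first.
3–5 (1): add — endpoints in different components.
4–5 (1): add — endpoints in different components.
4–7 (3): add — endpoints in different components.
6–7 (6): add — endpoints in different components.
3–6 (8): skip — 3 and 6 already connected.
2–7 (11): add — endpoints in different components.
0–4 (12): add — endpoints in different components.
1–2 (14): add — endpoints in different components.
Edges rejected before the tree was complete: 1.

1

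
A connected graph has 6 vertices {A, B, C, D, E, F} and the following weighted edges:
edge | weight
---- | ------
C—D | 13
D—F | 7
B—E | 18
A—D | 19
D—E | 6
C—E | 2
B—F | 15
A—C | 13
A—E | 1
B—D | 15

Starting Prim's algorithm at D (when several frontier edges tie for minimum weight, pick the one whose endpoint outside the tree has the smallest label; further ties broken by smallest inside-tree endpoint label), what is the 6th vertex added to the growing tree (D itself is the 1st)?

B

Prim's algorithm from D:
Step 1: frontier [D—E 6, D—F 7, C—D 13, B—D 15, A—D 19] → take D—E (6); add E.
Step 2: frontier [D—F 7, C—D 13, B—D 15, A—D 19, A—E 1, C—E 2, B—E 18] → take A—E (1); add A.
Step 3: frontier [A—C 13, D—F 7, C—D 13, B—D 15, C—E 2, B—E 18] → take C—E (2); add C.
Step 4: frontier [D—F 7, B—D 15, B—E 18] → take D—F (7); add F.
Step 5: frontier [B—D 15, B—E 18, B—F 15] → take B—D (15); add B.
Vertex order: D, E, A, C, F, B. The 6th vertex is B.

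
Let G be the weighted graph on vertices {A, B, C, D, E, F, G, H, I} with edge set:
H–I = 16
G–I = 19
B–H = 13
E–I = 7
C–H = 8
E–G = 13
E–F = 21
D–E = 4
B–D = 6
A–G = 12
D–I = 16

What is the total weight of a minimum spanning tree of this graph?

Prim's algorithm from A:
Step 1: cheapest edge leaving the tree is A–G (12); add G.
Step 2: cheapest edge leaving the tree is E–G (13); add E.
Step 3: cheapest edge leaving the tree is D–E (4); add D.
Step 4: cheapest edge leaving the tree is B–D (6); add B.
Step 5: cheapest edge leaving the tree is E–I (7); add I.
Step 6: cheapest edge leaving the tree is B–H (13); add H.
Step 7: cheapest edge leaving the tree is C–H (8); add C.
Step 8: cheapest edge leaving the tree is E–F (21); add F.
MST edges: A–G, E–G, D–E, B–D, E–I, B–H, C–H, E–F; total weight 12+13+4+6+7+13+8+21 = 84.

84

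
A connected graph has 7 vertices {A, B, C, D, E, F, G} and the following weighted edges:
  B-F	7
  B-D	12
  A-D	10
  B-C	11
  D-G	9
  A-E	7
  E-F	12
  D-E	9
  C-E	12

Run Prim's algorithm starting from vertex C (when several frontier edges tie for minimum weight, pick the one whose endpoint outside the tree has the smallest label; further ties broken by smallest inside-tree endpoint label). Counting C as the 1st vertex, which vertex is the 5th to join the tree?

E

Prim's algorithm from C:
Step 1: cheapest edge leaving the tree is B-C (11); add B.
Step 2: cheapest edge leaving the tree is B-F (7); add F.
Step 3: cheapest edge leaving the tree is B-D (12); add D.
Step 4: cheapest edge leaving the tree is D-E (9); add E.
Step 5: cheapest edge leaving the tree is A-E (7); add A.
Step 6: cheapest edge leaving the tree is D-G (9); add G.
Vertex order: C, B, F, D, E, A, G. The 5th vertex is E.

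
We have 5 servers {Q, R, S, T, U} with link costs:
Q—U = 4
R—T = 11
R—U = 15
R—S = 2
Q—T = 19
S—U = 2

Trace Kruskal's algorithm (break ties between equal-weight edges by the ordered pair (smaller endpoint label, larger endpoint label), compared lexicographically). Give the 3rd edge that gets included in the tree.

Kruskal's algorithm — process edges by increasing weight (ties by edge label):
R—S (2): add. Components now {U} {R,S} {Q} {T}
S—U (2): add. Components now {R,S,U} {Q} {T}
Q—U (4): add. Components now {Q,R,S,U} {T}
R—T (11): add. Components now {Q,R,S,T,U}
The 3rd edge added is Q—U.

Q-U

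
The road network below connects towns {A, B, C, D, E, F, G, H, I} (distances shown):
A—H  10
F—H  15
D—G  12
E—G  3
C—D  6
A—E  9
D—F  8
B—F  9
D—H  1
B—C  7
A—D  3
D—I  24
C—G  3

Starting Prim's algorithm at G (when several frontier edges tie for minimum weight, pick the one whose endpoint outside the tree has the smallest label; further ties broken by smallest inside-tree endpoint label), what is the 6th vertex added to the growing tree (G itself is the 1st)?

Prim's algorithm from G:
Step 1: frontier [C—G 3, E—G 3, D—G 12] → take C—G (3); add C.
Step 2: frontier [C—D 6, B—C 7, E—G 3, D—G 12] → take E—G (3); add E.
Step 3: frontier [C—D 6, B—C 7, A—E 9, D—G 12] → take C—D (6); add D.
Step 4: frontier [B—C 7, D—H 1, A—D 3, D—F 8, D—I 24, A—E 9] → take D—H (1); add H.
Step 5: frontier [B—C 7, A—D 3, D—F 8, D—I 24, A—E 9, A—H 10, F—H 15] → take A—D (3); add A.
Step 6: frontier [B—C 7, D—F 8, D—I 24, F—H 15] → take B—C (7); add B.
Step 7: frontier [B—F 9, D—F 8, D—I 24, F—H 15] → take D—F (8); add F.
Step 8: frontier [D—I 24] → take D—I (24); add I.
Vertex order: G, C, E, D, H, A, B, F, I. The 6th vertex is A.

A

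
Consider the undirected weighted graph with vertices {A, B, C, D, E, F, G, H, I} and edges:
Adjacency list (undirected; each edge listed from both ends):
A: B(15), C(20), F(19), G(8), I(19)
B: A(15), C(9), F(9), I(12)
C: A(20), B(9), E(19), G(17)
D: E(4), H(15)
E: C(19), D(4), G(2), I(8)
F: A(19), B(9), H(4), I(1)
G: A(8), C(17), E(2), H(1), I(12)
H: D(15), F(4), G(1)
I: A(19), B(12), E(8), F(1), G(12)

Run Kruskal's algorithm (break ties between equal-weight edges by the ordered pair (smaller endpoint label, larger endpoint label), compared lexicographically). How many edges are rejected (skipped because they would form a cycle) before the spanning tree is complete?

Sort edges by weight, then run Kruskal:
F–I (1): add — endpoints in different components.
G–H (1): add — endpoints in different components.
E–G (2): add — endpoints in different components.
D–E (4): add — endpoints in different components.
F–H (4): add — endpoints in different components.
A–G (8): add — endpoints in different components.
E–I (8): skip — E and I already connected.
B–C (9): add — endpoints in different components.
B–F (9): add — endpoints in different components.
Edges rejected before the tree was complete: 1.

1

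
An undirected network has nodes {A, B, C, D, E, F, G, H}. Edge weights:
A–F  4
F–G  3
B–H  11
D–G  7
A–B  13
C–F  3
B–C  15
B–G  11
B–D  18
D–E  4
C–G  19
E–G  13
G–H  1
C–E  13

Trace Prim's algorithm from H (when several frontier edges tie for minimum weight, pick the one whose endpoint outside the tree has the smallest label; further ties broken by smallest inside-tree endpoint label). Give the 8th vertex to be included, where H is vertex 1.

Prim, starting at H.
Step 1: cheapest edge leaving the tree is G–H (1); add G.
Step 2: cheapest edge leaving the tree is F–G (3); add F.
Step 3: cheapest edge leaving the tree is C–F (3); add C.
Step 4: cheapest edge leaving the tree is A–F (4); add A.
Step 5: cheapest edge leaving the tree is D–G (7); add D.
Step 6: cheapest edge leaving the tree is D–E (4); add E.
Step 7: cheapest edge leaving the tree is B–G (11); add B.
Vertex order: H, G, F, C, A, D, E, B. The 8th vertex is B.

B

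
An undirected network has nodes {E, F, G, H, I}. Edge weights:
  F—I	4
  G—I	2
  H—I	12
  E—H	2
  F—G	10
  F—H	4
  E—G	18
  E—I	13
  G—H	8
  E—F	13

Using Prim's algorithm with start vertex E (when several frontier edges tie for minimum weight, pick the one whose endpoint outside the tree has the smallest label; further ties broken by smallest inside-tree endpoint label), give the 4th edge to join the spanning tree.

Grow the tree from E using Prim:
Step 1: frontier [E—H 2, E—F 13, E—I 13, E—G 18] → take E—H (2); add H.
Step 2: frontier [E—F 13, E—I 13, E—G 18, F—H 4, G—H 8, H—I 12] → take F—H (4); add F.
Step 3: frontier [E—I 13, E—G 18, F—I 4, F—G 10, G—H 8, H—I 12] → take F—I (4); add I.
Step 4: frontier [E—G 18, F—G 10, G—H 8, G—I 2] → take G—I (2); add G.
The 4th edge added is G—I.

G-I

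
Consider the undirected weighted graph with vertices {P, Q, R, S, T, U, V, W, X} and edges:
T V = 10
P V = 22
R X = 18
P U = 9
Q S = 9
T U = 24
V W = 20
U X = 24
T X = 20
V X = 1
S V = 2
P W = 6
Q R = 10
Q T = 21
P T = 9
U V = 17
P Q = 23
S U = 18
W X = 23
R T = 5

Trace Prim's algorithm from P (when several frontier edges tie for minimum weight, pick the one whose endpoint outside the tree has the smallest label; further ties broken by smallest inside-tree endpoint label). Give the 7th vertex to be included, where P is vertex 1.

Prim, starting at P.
Step 1: cheapest edge leaving the tree is P W (6); add W.
Step 2: cheapest edge leaving the tree is P T (9); add T.
Step 3: cheapest edge leaving the tree is R T (5); add R.
Step 4: cheapest edge leaving the tree is P U (9); add U.
Step 5: cheapest edge leaving the tree is Q R (10); add Q.
Step 6: cheapest edge leaving the tree is Q S (9); add S.
Step 7: cheapest edge leaving the tree is S V (2); add V.
Step 8: cheapest edge leaving the tree is V X (1); add X.
Vertex order: P, W, T, R, U, Q, S, V, X. The 7th vertex is S.

S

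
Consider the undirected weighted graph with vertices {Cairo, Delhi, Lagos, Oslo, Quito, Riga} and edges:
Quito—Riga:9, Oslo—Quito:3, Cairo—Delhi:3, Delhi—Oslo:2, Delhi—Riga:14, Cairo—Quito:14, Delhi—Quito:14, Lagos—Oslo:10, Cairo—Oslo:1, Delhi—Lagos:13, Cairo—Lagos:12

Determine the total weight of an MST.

25

Prim, starting at Cairo.
Step 1: cheapest edge leaving the tree is Cairo—Oslo (1); add Oslo.
Step 2: cheapest edge leaving the tree is Delhi—Oslo (2); add Delhi.
Step 3: cheapest edge leaving the tree is Oslo—Quito (3); add Quito.
Step 4: cheapest edge leaving the tree is Quito—Riga (9); add Riga.
Step 5: cheapest edge leaving the tree is Lagos—Oslo (10); add Lagos.
MST edges: Cairo—Oslo, Delhi—Oslo, Oslo—Quito, Quito—Riga, Lagos—Oslo; total weight 1+2+3+9+10 = 25.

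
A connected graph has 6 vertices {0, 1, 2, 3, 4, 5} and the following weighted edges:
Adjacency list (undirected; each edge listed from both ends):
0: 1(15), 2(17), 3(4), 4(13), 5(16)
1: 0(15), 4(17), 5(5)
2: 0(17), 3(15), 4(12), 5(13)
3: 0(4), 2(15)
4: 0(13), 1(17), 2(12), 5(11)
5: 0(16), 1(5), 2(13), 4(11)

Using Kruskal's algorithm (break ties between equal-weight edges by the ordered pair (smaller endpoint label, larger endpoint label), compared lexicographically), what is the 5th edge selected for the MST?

Kruskal's algorithm — process edges by increasing weight (ties by edge label):
0-3 (4): add — endpoints in different components.
1-5 (5): add — endpoints in different components.
4-5 (11): add — endpoints in different components.
2-4 (12): add — endpoints in different components.
0-4 (13): add — endpoints in different components.
The 5th edge added is 0-4.

0-4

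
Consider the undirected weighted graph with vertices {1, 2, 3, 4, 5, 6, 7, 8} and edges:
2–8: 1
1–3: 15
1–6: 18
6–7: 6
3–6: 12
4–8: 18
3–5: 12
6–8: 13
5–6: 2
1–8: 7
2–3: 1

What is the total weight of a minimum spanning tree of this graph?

Sort edges by weight, then run Kruskal:
2–3 (1): add — endpoints in different components.
2–8 (1): add — endpoints in different components.
5–6 (2): add — endpoints in different components.
6–7 (6): add — endpoints in different components.
1–8 (7): add — endpoints in different components.
3–5 (12): add — endpoints in different components.
3–6 (12): skip — 3 and 6 already connected.
6–8 (13): skip — 6 and 8 already connected.
1–3 (15): skip — 1 and 3 already connected.
1–6 (18): skip — 1 and 6 already connected.
4–8 (18): add — endpoints in different components.
MST edges: 2–3, 2–8, 5–6, 6–7, 1–8, 3–5, 4–8; total weight 1+1+2+6+7+12+18 = 47.

47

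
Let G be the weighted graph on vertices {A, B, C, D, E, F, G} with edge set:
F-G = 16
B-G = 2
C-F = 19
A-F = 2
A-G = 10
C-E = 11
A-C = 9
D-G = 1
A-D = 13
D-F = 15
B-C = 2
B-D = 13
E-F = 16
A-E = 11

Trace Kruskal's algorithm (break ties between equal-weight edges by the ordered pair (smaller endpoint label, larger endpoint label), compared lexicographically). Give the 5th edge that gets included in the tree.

Kruskal's algorithm — process edges by increasing weight (ties by edge label):
D-G (1): add. Components now {A} {B} {C} {D,G} {E} {F}
A-F (2): add. Components now {A,F} {B} {C} {D,G} {E}
B-C (2): add. Components now {A,F} {B,C} {D,G} {E}
B-G (2): add. Components now {A,F} {B,C,D,G} {E}
A-C (9): add. Components now {A,B,C,D,F,G} {E}
A-G (10): skip — A and G already connected.
A-E (11): add. Components now {A,B,C,D,E,F,G}
The 5th edge added is A-C.

A-C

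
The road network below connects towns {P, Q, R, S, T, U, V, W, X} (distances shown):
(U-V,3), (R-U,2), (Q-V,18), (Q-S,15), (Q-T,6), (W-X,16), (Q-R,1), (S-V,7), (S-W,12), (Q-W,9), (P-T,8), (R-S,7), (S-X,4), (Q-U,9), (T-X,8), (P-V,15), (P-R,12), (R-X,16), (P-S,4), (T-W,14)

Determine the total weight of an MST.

Grow the tree from W using Prim:
Step 1: cheapest edge leaving the tree is Q-W (9); add Q.
Step 2: cheapest edge leaving the tree is Q-R (1); add R.
Step 3: cheapest edge leaving the tree is R-U (2); add U.
Step 4: cheapest edge leaving the tree is U-V (3); add V.
Step 5: cheapest edge leaving the tree is Q-T (6); add T.
Step 6: cheapest edge leaving the tree is R-S (7); add S.
Step 7: cheapest edge leaving the tree is P-S (4); add P.
Step 8: cheapest edge leaving the tree is S-X (4); add X.
MST edges: Q-W, Q-R, R-U, U-V, Q-T, R-S, P-S, S-X; total weight 9+1+2+3+6+7+4+4 = 36.

36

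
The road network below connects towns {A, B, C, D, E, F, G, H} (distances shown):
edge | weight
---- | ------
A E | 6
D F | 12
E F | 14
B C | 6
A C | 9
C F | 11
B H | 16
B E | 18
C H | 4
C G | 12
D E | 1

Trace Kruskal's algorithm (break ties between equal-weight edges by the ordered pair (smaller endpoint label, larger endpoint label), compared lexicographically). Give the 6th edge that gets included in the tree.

Kruskal's algorithm — process edges by increasing weight (ties by edge label):
D E (1): add — endpoints in different components.
C H (4): add — endpoints in different components.
A E (6): add — endpoints in different components.
B C (6): add — endpoints in different components.
A C (9): add — endpoints in different components.
C F (11): add — endpoints in different components.
C G (12): add — endpoints in different components.
The 6th edge added is C F.

C-F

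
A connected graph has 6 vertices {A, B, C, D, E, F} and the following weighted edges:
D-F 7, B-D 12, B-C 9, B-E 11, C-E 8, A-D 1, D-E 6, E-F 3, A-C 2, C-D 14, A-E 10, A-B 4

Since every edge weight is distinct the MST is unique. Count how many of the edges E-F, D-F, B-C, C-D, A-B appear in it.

Kruskal: consider edges lightest-first.
A-D (1): add — endpoints in different components.
A-C (2): add — endpoints in different components.
E-F (3): add — endpoints in different components.
A-B (4): add — endpoints in different components.
D-E (6): add — endpoints in different components.
MST edge set: {A-D, A-C, E-F, A-B, D-E}.
Of the listed edges, {E-F, A-B} are in the MST → 2.

2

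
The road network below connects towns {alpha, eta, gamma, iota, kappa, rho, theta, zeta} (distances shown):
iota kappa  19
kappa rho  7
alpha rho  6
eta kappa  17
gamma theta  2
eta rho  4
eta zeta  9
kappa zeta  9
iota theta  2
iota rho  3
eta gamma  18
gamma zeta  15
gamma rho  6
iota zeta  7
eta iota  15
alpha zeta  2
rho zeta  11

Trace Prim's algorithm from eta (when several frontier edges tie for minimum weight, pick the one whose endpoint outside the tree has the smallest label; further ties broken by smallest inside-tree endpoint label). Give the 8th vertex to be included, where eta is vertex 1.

Prim, starting at eta.
Step 1: cheapest edge leaving the tree is eta rho (4); add rho.
Step 2: cheapest edge leaving the tree is iota rho (3); add iota.
Step 3: cheapest edge leaving the tree is iota theta (2); add theta.
Step 4: cheapest edge leaving the tree is gamma theta (2); add gamma.
Step 5: cheapest edge leaving the tree is alpha rho (6); add alpha.
Step 6: cheapest edge leaving the tree is alpha zeta (2); add zeta.
Step 7: cheapest edge leaving the tree is kappa rho (7); add kappa.
Vertex order: eta, rho, iota, theta, gamma, alpha, zeta, kappa. The 8th vertex is kappa.

kappa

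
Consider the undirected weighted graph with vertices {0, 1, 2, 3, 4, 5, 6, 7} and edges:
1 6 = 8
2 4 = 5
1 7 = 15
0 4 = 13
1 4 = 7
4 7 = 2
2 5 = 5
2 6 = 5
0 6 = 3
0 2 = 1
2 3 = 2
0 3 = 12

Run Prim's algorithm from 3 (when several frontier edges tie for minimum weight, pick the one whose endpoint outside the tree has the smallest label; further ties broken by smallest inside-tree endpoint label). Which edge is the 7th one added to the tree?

Prim, starting at 3.
Step 1: frontier [2 3 2, 0 3 12] → take 2 3 (2); add 2.
Step 2: frontier [0 2 1, 2 4 5, 2 5 5, 2 6 5, 0 3 12] → take 0 2 (1); add 0.
Step 3: frontier [0 6 3, 0 4 13, 2 4 5, 2 5 5, 2 6 5] → take 0 6 (3); add 6.
Step 4: frontier [0 4 13, 2 4 5, 2 5 5, 1 6 8] → take 2 4 (5); add 4.
Step 5: frontier [2 5 5, 4 7 2, 1 4 7, 1 6 8] → take 4 7 (2); add 7.
Step 6: frontier [2 5 5, 1 4 7, 1 6 8, 1 7 15] → take 2 5 (5); add 5.
Step 7: frontier [1 4 7, 1 6 8, 1 7 15] → take 1 4 (7); add 1.
The 7th edge added is 1 4.

1-4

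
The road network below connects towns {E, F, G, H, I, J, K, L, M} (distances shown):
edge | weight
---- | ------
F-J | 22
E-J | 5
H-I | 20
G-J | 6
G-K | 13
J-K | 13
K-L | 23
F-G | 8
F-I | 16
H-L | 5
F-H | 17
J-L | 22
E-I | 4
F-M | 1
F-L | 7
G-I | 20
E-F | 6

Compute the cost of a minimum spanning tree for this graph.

47

Prim, starting at F.
Step 1: cheapest edge leaving the tree is F-M (1); add M.
Step 2: cheapest edge leaving the tree is E-F (6); add E.
Step 3: cheapest edge leaving the tree is E-I (4); add I.
Step 4: cheapest edge leaving the tree is E-J (5); add J.
Step 5: cheapest edge leaving the tree is G-J (6); add G.
Step 6: cheapest edge leaving the tree is F-L (7); add L.
Step 7: cheapest edge leaving the tree is H-L (5); add H.
Step 8: cheapest edge leaving the tree is G-K (13); add K.
MST edges: F-M, E-F, E-I, E-J, G-J, F-L, H-L, G-K; total weight 1+6+4+5+6+7+5+13 = 47.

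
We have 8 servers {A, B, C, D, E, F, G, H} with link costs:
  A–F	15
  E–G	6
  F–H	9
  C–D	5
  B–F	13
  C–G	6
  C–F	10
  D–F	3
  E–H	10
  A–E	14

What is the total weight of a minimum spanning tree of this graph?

56

Sort edges by weight, then run Kruskal:
D–F (3): add — endpoints in different components.
C–D (5): add — endpoints in different components.
C–G (6): add — endpoints in different components.
E–G (6): add — endpoints in different components.
F–H (9): add — endpoints in different components.
C–F (10): skip — C and F already connected.
E–H (10): skip — E and H already connected.
B–F (13): add — endpoints in different components.
A–E (14): add — endpoints in different components.
MST edges: D–F, C–D, C–G, E–G, F–H, B–F, A–E; total weight 3+5+6+6+9+13+14 = 56.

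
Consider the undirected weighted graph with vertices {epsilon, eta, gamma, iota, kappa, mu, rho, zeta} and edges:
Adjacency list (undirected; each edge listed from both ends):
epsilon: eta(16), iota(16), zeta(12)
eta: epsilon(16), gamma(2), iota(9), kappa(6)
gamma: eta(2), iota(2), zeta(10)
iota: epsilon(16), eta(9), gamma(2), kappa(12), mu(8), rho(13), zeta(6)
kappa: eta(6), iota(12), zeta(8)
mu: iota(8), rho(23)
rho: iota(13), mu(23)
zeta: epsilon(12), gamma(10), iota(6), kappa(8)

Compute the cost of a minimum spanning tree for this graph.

49

Prim, starting at mu.
Step 1: frontier [iota mu 8, mu rho 23] → take iota mu (8); add iota.
Step 2: frontier [gamma iota 2, iota zeta 6, eta iota 9, iota kappa 12, iota rho 13, epsilon iota 16, mu rho 23] → take gamma iota (2); add gamma.
Step 3: frontier [eta gamma 2, gamma zeta 10, iota zeta 6, eta iota 9, iota kappa 12, iota rho 13, epsilon iota 16, mu rho 23] → take eta gamma (2); add eta.
Step 4: frontier [eta kappa 6, epsilon eta 16, gamma zeta 10, iota zeta 6, iota kappa 12, iota rho 13, epsilon iota 16, mu rho 23] → take eta kappa (6); add kappa.
Step 5: frontier [epsilon eta 16, gamma zeta 10, iota zeta 6, iota rho 13, epsilon iota 16, kappa zeta 8, mu rho 23] → take iota zeta (6); add zeta.
Step 6: frontier [epsilon eta 16, iota rho 13, epsilon iota 16, mu rho 23, epsilon zeta 12] → take epsilon zeta (12); add epsilon.
Step 7: frontier [iota rho 13, mu rho 23] → take iota rho (13); add rho.
MST edges: iota mu, gamma iota, eta gamma, eta kappa, iota zeta, epsilon zeta, iota rho; total weight 8+2+2+6+6+12+13 = 49.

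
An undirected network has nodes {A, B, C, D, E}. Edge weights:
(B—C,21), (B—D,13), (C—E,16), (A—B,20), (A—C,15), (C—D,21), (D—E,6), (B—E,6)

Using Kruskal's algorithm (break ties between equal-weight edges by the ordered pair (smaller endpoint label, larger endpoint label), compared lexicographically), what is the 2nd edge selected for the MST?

D-E

Sort edges by weight, then run Kruskal:
B—E (6): add. Components now {A} {B,E} {C} {D}
D—E (6): add. Components now {A} {B,D,E} {C}
B—D (13): skip — B and D already connected.
A—C (15): add. Components now {A,C} {B,D,E}
C—E (16): add. Components now {A,B,C,D,E}
The 2nd edge added is D—E.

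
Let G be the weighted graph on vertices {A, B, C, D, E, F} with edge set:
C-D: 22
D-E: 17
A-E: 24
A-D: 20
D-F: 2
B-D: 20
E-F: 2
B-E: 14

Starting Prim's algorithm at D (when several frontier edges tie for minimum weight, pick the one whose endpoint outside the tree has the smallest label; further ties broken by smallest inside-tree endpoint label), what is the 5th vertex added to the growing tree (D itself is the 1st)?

Prim, starting at D.
Step 1: cheapest edge leaving the tree is D-F (2); add F.
Step 2: cheapest edge leaving the tree is E-F (2); add E.
Step 3: cheapest edge leaving the tree is B-E (14); add B.
Step 4: cheapest edge leaving the tree is A-D (20); add A.
Step 5: cheapest edge leaving the tree is C-D (22); add C.
Vertex order: D, F, E, B, A, C. The 5th vertex is A.

A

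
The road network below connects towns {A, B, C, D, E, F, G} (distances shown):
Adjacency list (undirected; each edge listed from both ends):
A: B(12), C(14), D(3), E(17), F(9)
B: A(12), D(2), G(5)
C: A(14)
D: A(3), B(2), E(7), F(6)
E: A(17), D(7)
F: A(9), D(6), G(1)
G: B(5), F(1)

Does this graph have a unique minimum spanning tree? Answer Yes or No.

Sort edges by weight, then run Kruskal:
F-G (1): add. Components now {A} {B} {C} {D} {E} {F,G}
B-D (2): add. Components now {A} {B,D} {C} {E} {F,G}
A-D (3): add. Components now {A,B,D} {C} {E} {F,G}
B-G (5): add. Components now {A,B,D,F,G} {C} {E}
D-F (6): skip — D and F already connected.
D-E (7): add. Components now {A,B,D,E,F,G} {C}
A-F (9): skip — A and F already connected.
A-B (12): skip — A and B already connected.
A-C (14): add. Components now {A,B,C,D,E,F,G}
Every non-tree edge has weight strictly greater than the heaviest edge on the tree path between its endpoints, so the MST is unique.

Yes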